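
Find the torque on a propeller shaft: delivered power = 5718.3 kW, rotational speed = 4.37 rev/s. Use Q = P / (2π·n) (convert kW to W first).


Formula: Q = P_W / (2 * pi * n)
Step 1 — P_W = 5718.3 kW * 1000 = 5718300.0 W
Step 2 — 2 * pi * n = 2 * pi * 4.37 = 27.45752
Step 3 — Q = 5718300.0 / 27.45752 ≈ 208260 N·m (5 s.f.)

208260 N·m


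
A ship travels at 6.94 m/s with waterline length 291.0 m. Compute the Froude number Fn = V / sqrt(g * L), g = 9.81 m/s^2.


Formula: Fn = V / sqrt(g * L)
Step 1 — g * L = 9.81 * 291.0 = 2854.71
Step 2 — sqrt(g * L) = sqrt(2854.71) = 53.429486
Step 3 — Fn = 6.94 / 53.429486 ≈ 0.12989 (5 s.f.)

0.12989


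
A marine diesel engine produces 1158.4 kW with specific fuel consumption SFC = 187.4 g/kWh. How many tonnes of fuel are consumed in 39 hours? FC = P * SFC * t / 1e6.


Formula: FC (tonnes) = P * SFC * t / 1,000,000
Step 1 — P * SFC * t = 1158.4 * 187.4 * 39 = 8466282.24 g
Step 2 — FC (tonnes) = 8466282.24 / 1,000,000 ≈ 8.4663 tonnes (5 s.f.)

8.4663 tonnes


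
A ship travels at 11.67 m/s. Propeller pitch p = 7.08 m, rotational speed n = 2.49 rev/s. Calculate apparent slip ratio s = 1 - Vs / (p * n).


Formula: s = 1 - Vs / (p * n)
Step 1 — p * n = 7.08 * 2.49 = 17.6292
Step 2 — Vs / (p*n) = 11.67 / 17.6292 = 0.66197 (6 d.p.)
Step 3 — s = 1 - 0.66197 = 0.33803

0.33803


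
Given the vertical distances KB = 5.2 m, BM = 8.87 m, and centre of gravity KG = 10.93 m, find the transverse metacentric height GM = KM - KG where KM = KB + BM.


Formula: GM = KB + BM - KG
Step 1 — KM = KB + BM = 5.2 + 8.87 = 14.07 m
Step 2 — GM = KM - KG = 14.07 - 10.93 = 3.14 m

3.14 m


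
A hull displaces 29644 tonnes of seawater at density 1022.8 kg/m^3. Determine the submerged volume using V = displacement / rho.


Formula: V = mass / rho
Step 1 — convert tonnes to kg: 29644 t * 1000 = 29644000 kg
Step 2 — V = 29644000 / 1022.8 ≈ 28983 m^3 (5 s.f.)

28983 m^3


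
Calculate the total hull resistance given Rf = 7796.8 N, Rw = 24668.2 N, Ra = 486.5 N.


Formula: Rt = Rf + Rw + Ra
Substituting: Rt = 7796.8 + 24668.2 + 486.5
Result: Rt = 32951.5 N

32951.5 N


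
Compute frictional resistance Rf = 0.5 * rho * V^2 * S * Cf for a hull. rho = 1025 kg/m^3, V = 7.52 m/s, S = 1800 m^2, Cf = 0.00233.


Formula: Rf = 0.5 * rho * V^2 * S * Cf
Step 1 — V^2 = 7.52^2 = 56.5504
Step 2 — 0.5 * rho * V^2 = 0.5 * 1025 * 56.5504 = 28982.08
Step 3 — Rf = 28982.08 * 1800 * 0.00233 ≈ 121550 N (5 s.f.)

121550 N


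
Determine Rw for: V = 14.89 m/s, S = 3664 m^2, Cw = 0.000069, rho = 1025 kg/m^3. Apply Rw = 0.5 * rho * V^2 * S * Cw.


Formula: Rw = 0.5 * rho * V^2 * S * Cw
Step 1 — V^2 = 14.89^2 = 221.7121
Step 2 — 0.5 * rho * V^2 = 0.5 * 1025 * 221.7121 = 113627.45125
Step 3 — Rw = 113627.45125 * 3664 * 0.000069 ≈ 28727 N (5 s.f.)

28727 N


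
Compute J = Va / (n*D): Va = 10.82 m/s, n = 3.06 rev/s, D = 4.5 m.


Formula: J = Va / (n * D)
Step 1 — n * D = 3.06 * 4.5 = 13.77
Step 2 — J = 10.82 / 13.77 ≈ 0.78577 (5 s.f.)

0.78577


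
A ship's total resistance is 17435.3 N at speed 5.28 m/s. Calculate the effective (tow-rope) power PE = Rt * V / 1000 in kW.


Formula: PE = Rt * V / 1000 (kW)
Step 1 — PE (W) = 17435.3 * 5.28 = 92058.384 W
Step 2 — PE (kW) = 92058.384 / 1000 ≈ 92.058 kW (5 s.f.)

92.058 kW


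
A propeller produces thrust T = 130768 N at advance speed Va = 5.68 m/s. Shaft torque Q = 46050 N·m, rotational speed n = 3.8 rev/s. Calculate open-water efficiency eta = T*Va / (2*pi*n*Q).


Formula: eta = T * Va / (2 * pi * n * Q)
Step 1 — numerator = T * Va = 130768 * 5.68 = 742762.24
Step 2 — 2 * pi * n = 2 * pi * 3.8 = 23.876104
Step 3 — denominator = 23.876104 * 46050 = 1099494.59
Step 4 — eta = 742762.24 / 1099494.59 ≈ 0.67555 (5 s.f.)

0.67555


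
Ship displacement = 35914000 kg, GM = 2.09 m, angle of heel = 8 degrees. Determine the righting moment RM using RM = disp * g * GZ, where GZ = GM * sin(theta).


Formula: GZ = GM * sin(theta); RM = disp * g * GZ
Step 1 — GZ = 2.09 * sin(8°) = 2.09 * 0.139173 = 0.290872 m
Step 2 — RM = 35914000 * 9.81 * 0.290872 ≈ 102480000 N·m (5 s.f.)

102480000 N·m


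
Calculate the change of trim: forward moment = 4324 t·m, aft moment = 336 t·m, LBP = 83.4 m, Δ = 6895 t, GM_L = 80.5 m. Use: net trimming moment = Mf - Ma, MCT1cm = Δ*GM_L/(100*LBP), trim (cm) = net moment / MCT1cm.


Formula: net trimming moment = Mf - Ma; MCT1cm = Δ*GM_L/(100*LBP); trim = net moment / MCT1cm
Step 1 — net trimming moment = 4324 - 336 = 3988 t·m
Step 2 — MCT1cm = 6895 * 80.5 / (100 * 83.4) = 66.5525 t·m/cm
Step 3 — trim = 3988 / 66.5525 ≈ 59.923 cm (5 s.f.)

59.923 cm


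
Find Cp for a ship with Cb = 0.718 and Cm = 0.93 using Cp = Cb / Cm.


Formula: Cp = Cb / Cm
Substituting: Cp = 0.718 / 0.93
Result: Cp ≈ 0.77204 (5 s.f.)

0.77204


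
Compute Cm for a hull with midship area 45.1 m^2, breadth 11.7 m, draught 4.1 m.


Formula: Cm = Am / (B * T)
Step 1 — B * T = 11.7 * 4.1 = 47.97 m^2
Step 2 — Cm = 45.1 / 47.97 ≈ 0.94017 (5 s.f.)

0.94017


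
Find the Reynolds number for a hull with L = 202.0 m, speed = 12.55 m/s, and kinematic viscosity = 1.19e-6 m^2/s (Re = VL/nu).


Formula: Re = V * L / nu
Step 1 — V * L = 12.55 * 202.0 = 2535.1 m^2/s
Step 2 — Re = 2535.1 / 1.19e-6 = 2.13e+09

2.13e+09


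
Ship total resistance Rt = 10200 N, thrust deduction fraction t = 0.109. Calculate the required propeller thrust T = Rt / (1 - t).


Formula: T = Rt / (1 - t)
Step 1 — (1 - t) = 1 - 0.109 = 0.891
Step 2 — T = 10200 / 0.891 ≈ 11448 N (5 s.f.)

11448 N


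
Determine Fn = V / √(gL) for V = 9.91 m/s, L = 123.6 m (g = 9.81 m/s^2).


Formula: Fn = V / sqrt(g * L)
Step 1 — g * L = 9.81 * 123.6 = 1212.516
Step 2 — sqrt(g * L) = sqrt(1212.516) = 34.8212
Step 3 — Fn = 9.91 / 34.8212 ≈ 0.28460 (5 s.f.)

0.28460


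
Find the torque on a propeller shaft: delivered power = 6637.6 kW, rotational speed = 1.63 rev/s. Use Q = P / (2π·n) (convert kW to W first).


Formula: Q = P_W / (2 * pi * n)
Step 1 — P_W = 6637.6 kW * 1000 = 6637600.0 W
Step 2 — 2 * pi * n = 2 * pi * 1.63 = 10.241592
Step 3 — Q = 6637600.0 / 10.241592 ≈ 648100 N·m (5 s.f.)

648100 N·m


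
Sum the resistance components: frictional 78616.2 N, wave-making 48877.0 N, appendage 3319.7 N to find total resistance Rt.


Formula: Rt = Rf + Rw + Ra
Substituting: Rt = 78616.2 + 48877.0 + 3319.7
Result: Rt = 130812.9 N

130812.9 N


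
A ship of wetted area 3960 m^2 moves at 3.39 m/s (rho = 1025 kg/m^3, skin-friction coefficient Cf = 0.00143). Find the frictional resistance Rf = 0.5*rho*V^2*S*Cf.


Formula: Rf = 0.5 * rho * V^2 * S * Cf
Step 1 — V^2 = 3.39^2 = 11.4921
Step 2 — 0.5 * rho * V^2 = 0.5 * 1025 * 11.4921 = 5889.70125
Step 3 — Rf = 5889.70125 * 3960 * 0.00143 ≈ 33352 N (5 s.f.)

33352 N


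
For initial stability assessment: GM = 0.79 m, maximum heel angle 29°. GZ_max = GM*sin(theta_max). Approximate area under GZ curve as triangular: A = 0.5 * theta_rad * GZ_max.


Formula: GZ_max = GM * sin(theta); Area = 0.5 * theta_rad * GZ_max
Step 1 — GZ_max = 0.79 * sin(29°) = 0.79 * 0.48481 = 0.383 m
Step 2 — theta_rad = 29 * pi/180 = 0.506145 rad
Step 3 — Area = 0.5 * 0.506145 * 0.383 ≈ 0.096927 m·rad (5 s.f.)

0.096927 m·rad


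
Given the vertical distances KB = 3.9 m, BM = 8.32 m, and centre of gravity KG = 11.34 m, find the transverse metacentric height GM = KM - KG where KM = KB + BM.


Formula: GM = KB + BM - KG
Step 1 — KM = KB + BM = 3.9 + 8.32 = 12.22 m
Step 2 — GM = KM - KG = 12.22 - 11.34 = 0.88 m

0.88 m


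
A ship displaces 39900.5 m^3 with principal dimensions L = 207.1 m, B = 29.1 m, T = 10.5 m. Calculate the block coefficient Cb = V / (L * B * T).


Formula: Cb = V / (L * B * T)
Step 1 — L * B * T = 207.1 * 29.1 * 10.5 = 63279.405 m^3
Step 2 — Cb = 39900.5 / 63279.405 ≈ 0.63054 (5 s.f.)

0.63054


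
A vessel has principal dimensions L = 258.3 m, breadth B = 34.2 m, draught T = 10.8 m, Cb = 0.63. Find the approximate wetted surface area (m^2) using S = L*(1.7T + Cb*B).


Formula: S = 1.7*L*T + V/T with V = Cb*L*B*T, i.e. S = L * (1.7*T + Cb*B)
Step 1 — 1.7*T = 1.7 * 10.8 = 18.36 m
Step 2 — Cb*B = 0.63 * 34.2 = 21.546 m
Step 3 — 1.7*T + Cb*B = 18.36 + 21.546 = 39.906 m
Step 4 — S = 258.3 * 39.906 ≈ 10308 m^2 (5 s.f.)

10308 m^2


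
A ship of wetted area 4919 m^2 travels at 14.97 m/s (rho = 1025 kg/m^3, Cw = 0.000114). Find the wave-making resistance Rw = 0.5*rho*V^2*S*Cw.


Formula: Rw = 0.5 * rho * V^2 * S * Cw
Step 1 — V^2 = 14.97^2 = 224.1009
Step 2 — 0.5 * rho * V^2 = 0.5 * 1025 * 224.1009 = 114851.71125
Step 3 — Rw = 114851.71125 * 4919 * 0.000114 ≈ 64405 N (5 s.f.)

64405 N


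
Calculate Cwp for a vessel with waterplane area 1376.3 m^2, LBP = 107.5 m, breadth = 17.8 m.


Formula: Cwp = Aw / (L * B)
Step 1 — L * B = 107.5 * 17.8 = 1913.5 m^2
Step 2 — Cwp = 1376.3 / 1913.5 ≈ 0.71926 (5 s.f.)

0.71926


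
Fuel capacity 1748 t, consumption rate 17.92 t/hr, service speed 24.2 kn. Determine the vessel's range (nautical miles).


Formula: endurance = fuel / rate; range = endurance * speed
Step 1 — endurance = 1748 / 17.92 = 97.5446 hours
Step 2 — range = 97.5446 * 24.2 ≈ 2360.6 nautical miles (5 s.f.)

2360.6 NM


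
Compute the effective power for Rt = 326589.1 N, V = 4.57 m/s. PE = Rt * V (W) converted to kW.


Formula: PE = Rt * V / 1000 (kW)
Step 1 — PE (W) = 326589.1 * 4.57 = 1492512.187 W
Step 2 — PE (kW) = 1492512.187 / 1000 ≈ 1492.5 kW (5 s.f.)

1492.5 kW


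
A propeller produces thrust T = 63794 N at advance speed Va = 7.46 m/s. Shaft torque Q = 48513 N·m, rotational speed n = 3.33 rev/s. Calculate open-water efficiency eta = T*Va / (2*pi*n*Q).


Formula: eta = T * Va / (2 * pi * n * Q)
Step 1 — numerator = T * Va = 63794 * 7.46 = 475903.24
Step 2 — 2 * pi * n = 2 * pi * 3.33 = 20.923007
Step 3 — denominator = 20.923007 * 48513 = 1015037.84
Step 4 — eta = 475903.24 / 1015037.84 ≈ 0.46885 (5 s.f.)

0.46885


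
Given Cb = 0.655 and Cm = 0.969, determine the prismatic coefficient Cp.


Formula: Cp = Cb / Cm
Substituting: Cp = 0.655 / 0.969
Result: Cp ≈ 0.67595 (5 s.f.)

0.67595


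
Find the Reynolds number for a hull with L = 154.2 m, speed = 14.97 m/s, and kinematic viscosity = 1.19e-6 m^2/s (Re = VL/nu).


Formula: Re = V * L / nu
Step 1 — V * L = 14.97 * 154.2 = 2308.374 m^2/s
Step 2 — Re = 2308.374 / 1.19e-6 = 1.94e+09

1.94e+09


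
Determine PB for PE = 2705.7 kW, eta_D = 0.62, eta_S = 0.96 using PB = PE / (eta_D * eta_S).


Formula: PB = PE / (eta_D * eta_S)
Step 1 — combined efficiency = eta_D * eta_S = 0.62 * 0.96 = 0.5952
Step 2 — PB = 2705.7 / 0.5952 ≈ 4545.9 kW (5 s.f.)

4545.9 kW


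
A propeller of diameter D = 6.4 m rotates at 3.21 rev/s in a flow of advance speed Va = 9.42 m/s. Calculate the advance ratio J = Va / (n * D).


Formula: J = Va / (n * D)
Step 1 — n * D = 3.21 * 6.4 = 20.544
Step 2 — J = 9.42 / 20.544 ≈ 0.45853 (5 s.f.)

0.45853


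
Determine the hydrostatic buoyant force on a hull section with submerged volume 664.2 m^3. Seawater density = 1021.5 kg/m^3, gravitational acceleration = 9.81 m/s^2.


Formula: Fb = rho * g * V
Substituting: Fb = 1021.5 * 9.81 * 664.2
Intermediate: 1021.5 * 9.81 = 10020.915
Result: Fb = 10020.915 * 664.2 ≈ 6655900 N (5 s.f.)

6655900 N


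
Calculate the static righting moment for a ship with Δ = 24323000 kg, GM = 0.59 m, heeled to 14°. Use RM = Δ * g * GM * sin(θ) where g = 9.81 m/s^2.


Formula: GZ = GM * sin(theta); RM = disp * g * GZ
Step 1 — GZ = 0.59 * sin(14°) = 0.59 * 0.241922 = 0.142734 m
Step 2 — RM = 24323000 * 9.81 * 0.142734 ≈ 34058000 N·m (5 s.f.)

34058000 N·m


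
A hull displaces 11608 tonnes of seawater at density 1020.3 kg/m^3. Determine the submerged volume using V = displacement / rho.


Formula: V = mass / rho
Step 1 — convert tonnes to kg: 11608 t * 1000 = 11608000 kg
Step 2 — V = 11608000 / 1020.3 ≈ 11377 m^3 (5 s.f.)

11377 m^3


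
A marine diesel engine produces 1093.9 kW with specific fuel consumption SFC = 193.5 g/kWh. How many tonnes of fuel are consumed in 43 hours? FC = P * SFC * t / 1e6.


Formula: FC (tonnes) = P * SFC * t / 1,000,000
Step 1 — P * SFC * t = 1093.9 * 193.5 * 43 = 9101794.95 g
Step 2 — FC (tonnes) = 9101794.95 / 1,000,000 ≈ 9.1018 tonnes (5 s.f.)

9.1018 tonnes


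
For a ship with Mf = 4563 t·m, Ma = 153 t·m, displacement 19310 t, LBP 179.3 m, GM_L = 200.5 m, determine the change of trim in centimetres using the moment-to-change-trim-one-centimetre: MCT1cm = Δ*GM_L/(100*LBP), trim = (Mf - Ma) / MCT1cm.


Formula: net trimming moment = Mf - Ma; MCT1cm = Δ*GM_L/(100*LBP); trim = net moment / MCT1cm
Step 1 — net trimming moment = 4563 - 153 = 4410 t·m
Step 2 — MCT1cm = 19310 * 200.5 / (100 * 179.3) = 215.9317 t·m/cm
Step 3 — trim = 4410 / 215.9317 ≈ 20.423 cm (5 s.f.)

20.423 cm


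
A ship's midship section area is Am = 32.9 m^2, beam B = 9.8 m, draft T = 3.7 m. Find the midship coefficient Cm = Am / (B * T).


Formula: Cm = Am / (B * T)
Step 1 — B * T = 9.8 * 3.7 = 36.26 m^2
Step 2 — Cm = 32.9 / 36.26 ≈ 0.90734 (5 s.f.)

0.90734


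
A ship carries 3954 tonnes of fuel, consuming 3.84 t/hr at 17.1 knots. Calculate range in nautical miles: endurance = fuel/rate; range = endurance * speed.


Formula: endurance = fuel / rate; range = endurance * speed
Step 1 — endurance = 3954 / 3.84 = 1029.6875 hours
Step 2 — range = 1029.6875 * 17.1 ≈ 17608 nautical miles (5 s.f.)

17608 NM


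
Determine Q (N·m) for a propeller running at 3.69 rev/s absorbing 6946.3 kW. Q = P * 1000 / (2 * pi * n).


Formula: Q = P_W / (2 * pi * n)
Step 1 — P_W = 6946.3 kW * 1000 = 6946300.0 W
Step 2 — 2 * pi * n = 2 * pi * 3.69 = 23.184954
Step 3 — Q = 6946300.0 / 23.184954 ≈ 299600 N·m (5 s.f.)

299600 N·m


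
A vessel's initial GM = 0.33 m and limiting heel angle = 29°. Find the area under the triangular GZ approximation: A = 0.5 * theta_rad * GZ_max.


Formula: GZ_max = GM * sin(theta); Area = 0.5 * theta_rad * GZ_max
Step 1 — GZ_max = 0.33 * sin(29°) = 0.33 * 0.48481 = 0.159987 m
Step 2 — theta_rad = 29 * pi/180 = 0.506145 rad
Step 3 — Area = 0.5 * 0.506145 * 0.159987 ≈ 0.040488 m·rad (5 s.f.)

0.040488 m·rad


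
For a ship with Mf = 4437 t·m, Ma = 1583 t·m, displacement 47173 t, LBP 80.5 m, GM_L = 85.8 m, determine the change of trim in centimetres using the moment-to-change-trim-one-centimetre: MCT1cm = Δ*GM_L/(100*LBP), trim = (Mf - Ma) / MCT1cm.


Formula: net trimming moment = Mf - Ma; MCT1cm = Δ*GM_L/(100*LBP); trim = net moment / MCT1cm
Step 1 — net trimming moment = 4437 - 1583 = 2854 t·m
Step 2 — MCT1cm = 47173 * 85.8 / (100 * 80.5) = 502.788 t·m/cm
Step 3 — trim = 2854 / 502.788 ≈ 5.6763 cm (5 s.f.)

5.6763 cm


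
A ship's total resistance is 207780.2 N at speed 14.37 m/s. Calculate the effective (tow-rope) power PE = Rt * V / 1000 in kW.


Formula: PE = Rt * V / 1000 (kW)
Step 1 — PE (W) = 207780.2 * 14.37 = 2985801.474 W
Step 2 — PE (kW) = 2985801.474 / 1000 ≈ 2985.8 kW (5 s.f.)

2985.8 kW


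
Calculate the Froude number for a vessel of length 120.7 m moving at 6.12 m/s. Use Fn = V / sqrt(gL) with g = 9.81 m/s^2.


Formula: Fn = V / sqrt(g * L)
Step 1 — g * L = 9.81 * 120.7 = 1184.067
Step 2 — sqrt(g * L) = sqrt(1184.067) = 34.410275
Step 3 — Fn = 6.12 / 34.410275 ≈ 0.17785 (5 s.f.)

0.17785


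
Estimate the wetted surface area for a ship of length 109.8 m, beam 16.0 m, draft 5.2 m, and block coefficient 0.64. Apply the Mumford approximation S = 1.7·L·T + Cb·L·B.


Formula: S = 1.7*L*T + V/T with V = Cb*L*B*T, i.e. S = L * (1.7*T + Cb*B)
Step 1 — 1.7*T = 1.7 * 5.2 = 8.84 m
Step 2 — Cb*B = 0.64 * 16.0 = 10.24 m
Step 3 — 1.7*T + Cb*B = 8.84 + 10.24 = 19.08 m
Step 4 — S = 109.8 * 19.08 ≈ 2095.0 m^2 (5 s.f.)

2095.0 m^2


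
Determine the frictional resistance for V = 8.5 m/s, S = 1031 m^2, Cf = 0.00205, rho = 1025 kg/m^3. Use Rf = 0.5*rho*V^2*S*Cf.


Formula: Rf = 0.5 * rho * V^2 * S * Cf
Step 1 — V^2 = 8.5^2 = 72.25
Step 2 — 0.5 * rho * V^2 = 0.5 * 1025 * 72.25 = 37028.125
Step 3 — Rf = 37028.125 * 1031 * 0.00205 ≈ 78261 N (5 s.f.)

78261 N


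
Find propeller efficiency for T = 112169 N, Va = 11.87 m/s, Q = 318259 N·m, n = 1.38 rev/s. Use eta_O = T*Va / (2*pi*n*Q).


Formula: eta = T * Va / (2 * pi * n * Q)
Step 1 — numerator = T * Va = 112169 * 11.87 = 1331446.03
Step 2 — 2 * pi * n = 2 * pi * 1.38 = 8.670796
Step 3 — denominator = 8.670796 * 318259 = 2759558.86
Step 4 — eta = 1331446.03 / 2759558.86 ≈ 0.48249 (5 s.f.)

0.48249


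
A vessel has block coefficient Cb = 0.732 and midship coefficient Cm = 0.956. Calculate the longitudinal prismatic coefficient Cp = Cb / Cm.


Formula: Cp = Cb / Cm
Substituting: Cp = 0.732 / 0.956
Result: Cp ≈ 0.76569 (5 s.f.)

0.76569


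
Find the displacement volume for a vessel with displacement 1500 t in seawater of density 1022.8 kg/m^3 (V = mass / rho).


Formula: V = mass / rho
Step 1 — convert tonnes to kg: 1500 t * 1000 = 1500000 kg
Step 2 — V = 1500000 / 1022.8 ≈ 1466.6 m^3 (5 s.f.)

1466.6 m^3


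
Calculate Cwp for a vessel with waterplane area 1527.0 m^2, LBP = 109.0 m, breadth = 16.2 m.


Formula: Cwp = Aw / (L * B)
Step 1 — L * B = 109.0 * 16.2 = 1765.8 m^2
Step 2 — Cwp = 1527.0 / 1765.8 ≈ 0.86476 (5 s.f.)

0.86476


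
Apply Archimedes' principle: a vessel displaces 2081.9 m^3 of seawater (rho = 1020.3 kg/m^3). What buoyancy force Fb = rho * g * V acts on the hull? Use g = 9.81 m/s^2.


Formula: Fb = rho * g * V
Substituting: Fb = 1020.3 * 9.81 * 2081.9
Intermediate: 1020.3 * 9.81 = 10009.143
Result: Fb = 10009.143 * 2081.9 ≈ 20838000 N (5 s.f.)

20838000 N


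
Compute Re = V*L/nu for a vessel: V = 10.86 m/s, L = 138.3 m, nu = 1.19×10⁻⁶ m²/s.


Formula: Re = V * L / nu
Step 1 — V * L = 10.86 * 138.3 = 1501.938 m^2/s
Step 2 — Re = 1501.938 / 1.19e-6 = 1.26e+09

1.26e+09


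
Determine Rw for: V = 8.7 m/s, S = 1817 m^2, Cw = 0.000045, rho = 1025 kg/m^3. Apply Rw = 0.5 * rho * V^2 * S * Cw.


Formula: Rw = 0.5 * rho * V^2 * S * Cw
Step 1 — V^2 = 8.7^2 = 75.69
Step 2 — 0.5 * rho * V^2 = 0.5 * 1025 * 75.69 = 38791.125
Step 3 — Rw = 38791.125 * 1817 * 0.000045 ≈ 3171.8 N (5 s.f.)

3171.8 N


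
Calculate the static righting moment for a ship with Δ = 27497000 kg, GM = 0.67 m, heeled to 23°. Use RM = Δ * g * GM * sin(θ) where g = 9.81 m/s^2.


Formula: GZ = GM * sin(theta); RM = disp * g * GZ
Step 1 — GZ = 0.67 * sin(23°) = 0.67 * 0.390731 = 0.26179 m
Step 2 — RM = 27497000 * 9.81 * 0.26179 ≈ 70617000 N·m (5 s.f.)

70617000 N·m


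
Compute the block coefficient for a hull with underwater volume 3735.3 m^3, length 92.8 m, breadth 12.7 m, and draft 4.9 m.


Formula: Cb = V / (L * B * T)
Step 1 — L * B * T = 92.8 * 12.7 * 4.9 = 5774.944 m^3
Step 2 — Cb = 3735.3 / 5774.944 ≈ 0.64681 (5 s.f.)

0.64681


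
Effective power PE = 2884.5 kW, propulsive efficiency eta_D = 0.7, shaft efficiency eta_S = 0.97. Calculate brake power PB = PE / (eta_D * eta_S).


Formula: PB = PE / (eta_D * eta_S)
Step 1 — combined efficiency = eta_D * eta_S = 0.7 * 0.97 = 0.679
Step 2 — PB = 2884.5 / 0.679 ≈ 4248.2 kW (5 s.f.)

4248.2 kW


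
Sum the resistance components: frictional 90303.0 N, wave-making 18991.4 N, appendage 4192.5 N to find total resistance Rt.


Formula: Rt = Rf + Rw + Ra
Substituting: Rt = 90303.0 + 18991.4 + 4192.5
Result: Rt = 113486.9 N

113486.9 N


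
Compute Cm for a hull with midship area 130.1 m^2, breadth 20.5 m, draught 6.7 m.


Formula: Cm = Am / (B * T)
Step 1 — B * T = 20.5 * 6.7 = 137.35 m^2
Step 2 — Cm = 130.1 / 137.35 ≈ 0.94722 (5 s.f.)

0.94722


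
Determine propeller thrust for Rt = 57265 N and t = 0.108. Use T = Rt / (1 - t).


Formula: T = Rt / (1 - t)
Step 1 — (1 - t) = 1 - 0.108 = 0.892
Step 2 — T = 57265 / 0.892 ≈ 64198 N (5 s.f.)

64198 N


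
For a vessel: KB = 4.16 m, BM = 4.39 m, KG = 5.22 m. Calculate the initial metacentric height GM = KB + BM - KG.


Formula: GM = KB + BM - KG
Step 1 — KM = KB + BM = 4.16 + 4.39 = 8.55 m
Step 2 — GM = KM - KG = 8.55 - 5.22 = 3.33 m

3.33 m


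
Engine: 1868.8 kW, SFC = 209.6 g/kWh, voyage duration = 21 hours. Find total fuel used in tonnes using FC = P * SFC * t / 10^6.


Formula: FC (tonnes) = P * SFC * t / 1,000,000
Step 1 — P * SFC * t = 1868.8 * 209.6 * 21 = 8225710.08 g
Step 2 — FC (tonnes) = 8225710.08 / 1,000,000 ≈ 8.2257 tonnes (5 s.f.)

8.2257 tonnes


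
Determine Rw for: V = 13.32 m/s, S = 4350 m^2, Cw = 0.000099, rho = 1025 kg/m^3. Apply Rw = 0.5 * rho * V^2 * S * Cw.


Formula: Rw = 0.5 * rho * V^2 * S * Cw
Step 1 — V^2 = 13.32^2 = 177.4224
Step 2 — 0.5 * rho * V^2 = 0.5 * 1025 * 177.4224 = 90928.98
Step 3 — Rw = 90928.98 * 4350 * 0.000099 ≈ 39159 N (5 s.f.)

39159 N


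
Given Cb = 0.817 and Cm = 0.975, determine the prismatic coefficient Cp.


Formula: Cp = Cb / Cm
Substituting: Cp = 0.817 / 0.975
Result: Cp ≈ 0.83795 (5 s.f.)

0.83795


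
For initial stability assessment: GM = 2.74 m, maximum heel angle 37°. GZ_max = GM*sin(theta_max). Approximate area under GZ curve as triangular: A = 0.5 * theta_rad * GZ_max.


Formula: GZ_max = GM * sin(theta); Area = 0.5 * theta_rad * GZ_max
Step 1 — GZ_max = 2.74 * sin(37°) = 2.74 * 0.601815 = 1.648973 m
Step 2 — theta_rad = 37 * pi/180 = 0.645772 rad
Step 3 — Area = 0.5 * 0.645772 * 1.648973 ≈ 0.53243 m·rad (5 s.f.)

0.53243 m·rad


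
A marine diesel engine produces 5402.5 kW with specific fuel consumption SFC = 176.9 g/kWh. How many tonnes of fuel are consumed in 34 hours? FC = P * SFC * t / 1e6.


Formula: FC (tonnes) = P * SFC * t / 1,000,000
Step 1 — P * SFC * t = 5402.5 * 176.9 * 34 = 32493876.5 g
Step 2 — FC (tonnes) = 32493876.5 / 1,000,000 ≈ 32.494 tonnes (5 s.f.)

32.494 tonnes


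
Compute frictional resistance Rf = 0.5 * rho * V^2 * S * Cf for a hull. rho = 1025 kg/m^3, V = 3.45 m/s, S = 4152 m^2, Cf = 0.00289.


Formula: Rf = 0.5 * rho * V^2 * S * Cf
Step 1 — V^2 = 3.45^2 = 11.9025
Step 2 — 0.5 * rho * V^2 = 0.5 * 1025 * 11.9025 = 6100.03125
Step 3 — Rf = 6100.03125 * 4152 * 0.00289 ≈ 73196 N (5 s.f.)

73196 N


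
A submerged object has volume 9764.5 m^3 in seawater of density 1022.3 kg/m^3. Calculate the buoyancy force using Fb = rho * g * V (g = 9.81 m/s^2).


Formula: Fb = rho * g * V
Substituting: Fb = 1022.3 * 9.81 * 9764.5
Intermediate: 1022.3 * 9.81 = 10028.763
Result: Fb = 10028.763 * 9764.5 ≈ 97926000 N (5 s.f.)

97926000 N


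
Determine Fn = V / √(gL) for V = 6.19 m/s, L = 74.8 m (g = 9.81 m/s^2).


Formula: Fn = V / sqrt(g * L)
Step 1 — g * L = 9.81 * 74.8 = 733.788
Step 2 — sqrt(g * L) = sqrt(733.788) = 27.088522
Step 3 — Fn = 6.19 / 27.088522 ≈ 0.22851 (5 s.f.)

0.22851


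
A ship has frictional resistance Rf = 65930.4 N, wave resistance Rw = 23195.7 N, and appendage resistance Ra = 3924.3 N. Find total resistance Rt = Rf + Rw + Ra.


Formula: Rt = Rf + Rw + Ra
Substituting: Rt = 65930.4 + 23195.7 + 3924.3
Result: Rt = 93050.4 N

93050.4 N


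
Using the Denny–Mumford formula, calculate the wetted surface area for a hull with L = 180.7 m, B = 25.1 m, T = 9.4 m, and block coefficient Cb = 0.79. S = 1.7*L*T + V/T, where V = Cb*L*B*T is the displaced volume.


Formula: S = 1.7*L*T + V/T with V = Cb*L*B*T, i.e. S = L * (1.7*T + Cb*B)
Step 1 — 1.7*T = 1.7 * 9.4 = 15.98 m
Step 2 — Cb*B = 0.79 * 25.1 = 19.829 m
Step 3 — 1.7*T + Cb*B = 15.98 + 19.829 = 35.809 m
Step 4 — S = 180.7 * 35.809 ≈ 6470.7 m^2 (5 s.f.)

6470.7 m^2


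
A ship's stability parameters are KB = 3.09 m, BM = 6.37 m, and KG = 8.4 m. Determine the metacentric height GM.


Formula: GM = KB + BM - KG
Step 1 — KM = KB + BM = 3.09 + 6.37 = 9.46 m
Step 2 — GM = KM - KG = 9.46 - 8.4 = 1.06 m

1.06 m


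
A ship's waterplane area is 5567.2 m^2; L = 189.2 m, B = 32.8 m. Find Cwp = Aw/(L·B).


Formula: Cwp = Aw / (L * B)
Step 1 — L * B = 189.2 * 32.8 = 6205.76 m^2
Step 2 — Cwp = 5567.2 / 6205.76 ≈ 0.89710 (5 s.f.)

0.89710


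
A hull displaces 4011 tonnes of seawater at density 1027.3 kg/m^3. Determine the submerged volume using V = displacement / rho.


Formula: V = mass / rho
Step 1 — convert tonnes to kg: 4011 t * 1000 = 4011000 kg
Step 2 — V = 4011000 / 1027.3 ≈ 3904.4 m^3 (5 s.f.)

3904.4 m^3


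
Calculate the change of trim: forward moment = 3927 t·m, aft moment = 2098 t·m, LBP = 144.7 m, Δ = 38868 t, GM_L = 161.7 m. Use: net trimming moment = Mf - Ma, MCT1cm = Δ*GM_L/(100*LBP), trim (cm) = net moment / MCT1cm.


Formula: net trimming moment = Mf - Ma; MCT1cm = Δ*GM_L/(100*LBP); trim = net moment / MCT1cm
Step 1 — net trimming moment = 3927 - 2098 = 1829 t·m
Step 2 — MCT1cm = 38868 * 161.7 / (100 * 144.7) = 434.3439 t·m/cm
Step 3 — trim = 1829 / 434.3439 ≈ 4.2109 cm (5 s.f.)

4.2109 cm


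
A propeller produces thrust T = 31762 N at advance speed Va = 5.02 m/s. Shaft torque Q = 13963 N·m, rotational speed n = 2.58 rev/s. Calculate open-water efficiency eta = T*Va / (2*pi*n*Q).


Formula: eta = T * Va / (2 * pi * n * Q)
Step 1 — numerator = T * Va = 31762 * 5.02 = 159445.24
Step 2 — 2 * pi * n = 2 * pi * 2.58 = 16.210618
Step 3 — denominator = 16.210618 * 13963 = 226348.86
Step 4 — eta = 159445.24 / 226348.86 ≈ 0.70442 (5 s.f.)

0.70442


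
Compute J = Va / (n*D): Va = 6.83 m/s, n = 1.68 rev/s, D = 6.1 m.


Formula: J = Va / (n * D)
Step 1 — n * D = 1.68 * 6.1 = 10.248
Step 2 — J = 6.83 / 10.248 ≈ 0.66647 (5 s.f.)

0.66647


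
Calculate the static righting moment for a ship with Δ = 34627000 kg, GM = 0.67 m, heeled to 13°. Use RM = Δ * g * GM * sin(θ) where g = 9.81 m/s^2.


Formula: GZ = GM * sin(theta); RM = disp * g * GZ
Step 1 — GZ = 0.67 * sin(13°) = 0.67 * 0.224951 = 0.150717 m
Step 2 — RM = 34627000 * 9.81 * 0.150717 ≈ 51197000 N·m (5 s.f.)

51197000 N·m


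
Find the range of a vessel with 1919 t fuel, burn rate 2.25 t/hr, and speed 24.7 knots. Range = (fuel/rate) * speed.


Formula: endurance = fuel / rate; range = endurance * speed
Step 1 — endurance = 1919 / 2.25 = 852.8889 hours
Step 2 — range = 852.8889 * 24.7 ≈ 21066 nautical miles (5 s.f.)

21066 NM


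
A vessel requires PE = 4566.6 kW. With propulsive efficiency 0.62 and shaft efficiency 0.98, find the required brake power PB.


Formula: PB = PE / (eta_D * eta_S)
Step 1 — combined efficiency = eta_D * eta_S = 0.62 * 0.98 = 0.6076
Step 2 — PB = 4566.6 / 0.6076 ≈ 7515.8 kW (5 s.f.)

7515.8 kW


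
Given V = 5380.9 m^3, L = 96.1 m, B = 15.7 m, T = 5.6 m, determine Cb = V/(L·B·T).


Formula: Cb = V / (L * B * T)
Step 1 — L * B * T = 96.1 * 15.7 * 5.6 = 8449.112 m^3
Step 2 — Cb = 5380.9 / 8449.112 ≈ 0.63686 (5 s.f.)

0.63686


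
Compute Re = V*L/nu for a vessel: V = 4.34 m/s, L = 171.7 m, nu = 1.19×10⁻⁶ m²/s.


Formula: Re = V * L / nu
Step 1 — V * L = 4.34 * 171.7 = 745.178 m^2/s
Step 2 — Re = 745.178 / 1.19e-6 = 6.26e+08

6.26e+08


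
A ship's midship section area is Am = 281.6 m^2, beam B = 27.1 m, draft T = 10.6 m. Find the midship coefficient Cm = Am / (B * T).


Formula: Cm = Am / (B * T)
Step 1 — B * T = 27.1 * 10.6 = 287.26 m^2
Step 2 — Cm = 281.6 / 287.26 ≈ 0.98030 (5 s.f.)

0.98030


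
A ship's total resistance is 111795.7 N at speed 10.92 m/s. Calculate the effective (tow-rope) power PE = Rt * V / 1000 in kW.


Formula: PE = Rt * V / 1000 (kW)
Step 1 — PE (W) = 111795.7 * 10.92 = 1220809.044 W
Step 2 — PE (kW) = 1220809.044 / 1000 ≈ 1220.8 kW (5 s.f.)

1220.8 kW


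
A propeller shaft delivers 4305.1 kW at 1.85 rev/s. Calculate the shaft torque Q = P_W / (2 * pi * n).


Formula: Q = P_W / (2 * pi * n)
Step 1 — P_W = 4305.1 kW * 1000 = 4305100.0 W
Step 2 — 2 * pi * n = 2 * pi * 1.85 = 11.623893
Step 3 — Q = 4305100.0 / 11.623893 ≈ 370370 N·m (5 s.f.)

370370 N·m


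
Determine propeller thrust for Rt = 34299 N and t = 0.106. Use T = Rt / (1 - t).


Formula: T = Rt / (1 - t)
Step 1 — (1 - t) = 1 - 0.106 = 0.894
Step 2 — T = 34299 / 0.894 ≈ 38366 N (5 s.f.)

38366 N


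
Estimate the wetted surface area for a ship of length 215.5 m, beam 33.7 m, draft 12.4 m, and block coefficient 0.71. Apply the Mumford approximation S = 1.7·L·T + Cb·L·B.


Formula: S = 1.7*L*T + V/T with V = Cb*L*B*T, i.e. S = L * (1.7*T + Cb*B)
Step 1 — 1.7*T = 1.7 * 12.4 = 21.08 m
Step 2 — Cb*B = 0.71 * 33.7 = 23.927 m
Step 3 — 1.7*T + Cb*B = 21.08 + 23.927 = 45.007 m
Step 4 — S = 215.5 * 45.007 ≈ 9699.0 m^2 (5 s.f.)

9699.0 m^2


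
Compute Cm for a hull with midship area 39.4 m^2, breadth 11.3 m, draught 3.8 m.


Formula: Cm = Am / (B * T)
Step 1 — B * T = 11.3 * 3.8 = 42.94 m^2
Step 2 — Cm = 39.4 / 42.94 ≈ 0.91756 (5 s.f.)

0.91756


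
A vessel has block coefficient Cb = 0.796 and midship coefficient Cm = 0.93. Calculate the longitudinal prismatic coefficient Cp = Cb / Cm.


Formula: Cp = Cb / Cm
Substituting: Cp = 0.796 / 0.93
Result: Cp ≈ 0.85591 (5 s.f.)

0.85591


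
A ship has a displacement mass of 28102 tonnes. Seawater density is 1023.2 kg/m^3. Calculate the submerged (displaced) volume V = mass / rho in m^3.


Formula: V = mass / rho
Step 1 — convert tonnes to kg: 28102 t * 1000 = 28102000 kg
Step 2 — V = 28102000 / 1023.2 ≈ 27465 m^3 (5 s.f.)

27465 m^3


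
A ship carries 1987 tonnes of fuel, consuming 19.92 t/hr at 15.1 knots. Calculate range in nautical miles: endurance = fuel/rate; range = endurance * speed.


Formula: endurance = fuel / rate; range = endurance * speed
Step 1 — endurance = 1987 / 19.92 = 99.749 hours
Step 2 — range = 99.749 * 15.1 ≈ 1506.2 nautical miles (5 s.f.)

1506.2 NM


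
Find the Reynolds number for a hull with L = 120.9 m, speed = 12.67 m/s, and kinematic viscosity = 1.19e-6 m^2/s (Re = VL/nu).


Formula: Re = V * L / nu
Step 1 — V * L = 12.67 * 120.9 = 1531.803 m^2/s
Step 2 — Re = 1531.803 / 1.19e-6 = 1.29e+09

1.29e+09


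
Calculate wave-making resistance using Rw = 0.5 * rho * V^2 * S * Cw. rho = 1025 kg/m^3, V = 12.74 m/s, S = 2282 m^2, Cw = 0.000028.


Formula: Rw = 0.5 * rho * V^2 * S * Cw
Step 1 — V^2 = 12.74^2 = 162.3076
Step 2 — 0.5 * rho * V^2 = 0.5 * 1025 * 162.3076 = 83182.645
Step 3 — Rw = 83182.645 * 2282 * 0.000028 ≈ 5315.0 N (5 s.f.)

5315.0 N


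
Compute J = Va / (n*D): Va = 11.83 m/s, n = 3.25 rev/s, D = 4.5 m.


Formula: J = Va / (n * D)
Step 1 — n * D = 3.25 * 4.5 = 14.625
Step 2 — J = 11.83 / 14.625 ≈ 0.80889 (5 s.f.)

0.80889


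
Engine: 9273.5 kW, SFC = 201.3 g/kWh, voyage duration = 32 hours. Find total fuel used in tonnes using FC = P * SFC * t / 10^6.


Formula: FC (tonnes) = P * SFC * t / 1,000,000
Step 1 — P * SFC * t = 9273.5 * 201.3 * 32 = 59736177.6 g
Step 2 — FC (tonnes) = 59736177.6 / 1,000,000 ≈ 59.736 tonnes (5 s.f.)

59.736 tonnes


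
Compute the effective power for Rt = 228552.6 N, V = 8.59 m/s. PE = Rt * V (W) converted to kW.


Formula: PE = Rt * V / 1000 (kW)
Step 1 — PE (W) = 228552.6 * 8.59 = 1963266.834 W
Step 2 — PE (kW) = 1963266.834 / 1000 ≈ 1963.3 kW (5 s.f.)

1963.3 kW


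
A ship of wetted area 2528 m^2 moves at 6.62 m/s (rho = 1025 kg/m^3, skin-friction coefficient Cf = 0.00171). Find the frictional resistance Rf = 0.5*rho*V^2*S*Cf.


Formula: Rf = 0.5 * rho * V^2 * S * Cf
Step 1 — V^2 = 6.62^2 = 43.8244
Step 2 — 0.5 * rho * V^2 = 0.5 * 1025 * 43.8244 = 22460.005
Step 3 — Rf = 22460.005 * 2528 * 0.00171 ≈ 97092 N (5 s.f.)

97092 N


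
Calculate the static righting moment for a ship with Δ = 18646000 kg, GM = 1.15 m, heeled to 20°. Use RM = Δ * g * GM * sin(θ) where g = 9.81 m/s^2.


Formula: GZ = GM * sin(theta); RM = disp * g * GZ
Step 1 — GZ = 1.15 * sin(20°) = 1.15 * 0.34202 = 0.393323 m
Step 2 — RM = 18646000 * 9.81 * 0.393323 ≈ 71946000 N·m (5 s.f.)

71946000 N·m


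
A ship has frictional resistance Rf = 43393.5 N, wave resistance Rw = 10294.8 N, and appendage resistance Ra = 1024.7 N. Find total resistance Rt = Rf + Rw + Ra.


Formula: Rt = Rf + Rw + Ra
Substituting: Rt = 43393.5 + 10294.8 + 1024.7
Result: Rt = 54713.0 N

54713.0 N


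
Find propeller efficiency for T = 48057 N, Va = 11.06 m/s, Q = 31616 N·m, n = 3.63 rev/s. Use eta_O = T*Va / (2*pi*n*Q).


Formula: eta = T * Va / (2 * pi * n * Q)
Step 1 — numerator = T * Va = 48057 * 11.06 = 531510.42
Step 2 — 2 * pi * n = 2 * pi * 3.63 = 22.807963
Step 3 — denominator = 22.807963 * 31616 = 721096.56
Step 4 — eta = 531510.42 / 721096.56 ≈ 0.73709 (5 s.f.)

0.73709


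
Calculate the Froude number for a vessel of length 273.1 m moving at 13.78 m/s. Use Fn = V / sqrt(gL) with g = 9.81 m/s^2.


Formula: Fn = V / sqrt(g * L)
Step 1 — g * L = 9.81 * 273.1 = 2679.111
Step 2 — sqrt(g * L) = sqrt(2679.111) = 51.760129
Step 3 — Fn = 13.78 / 51.760129 ≈ 0.26623 (5 s.f.)

0.26623


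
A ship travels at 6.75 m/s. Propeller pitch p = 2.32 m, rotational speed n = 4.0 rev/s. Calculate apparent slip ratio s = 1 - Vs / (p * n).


Formula: s = 1 - Vs / (p * n)
Step 1 — p * n = 2.32 * 4.0 = 9.28
Step 2 — Vs / (p*n) = 6.75 / 9.28 = 0.727371 (6 d.p.)
Step 3 — s = 1 - 0.727371 = 0.272629

0.272629


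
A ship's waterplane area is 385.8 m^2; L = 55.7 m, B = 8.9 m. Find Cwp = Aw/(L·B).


Formula: Cwp = Aw / (L * B)
Step 1 — L * B = 55.7 * 8.9 = 495.73 m^2
Step 2 — Cwp = 385.8 / 495.73 ≈ 0.77825 (5 s.f.)

0.77825


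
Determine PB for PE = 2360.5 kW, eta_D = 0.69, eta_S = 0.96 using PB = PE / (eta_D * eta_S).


Formula: PB = PE / (eta_D * eta_S)
Step 1 — combined efficiency = eta_D * eta_S = 0.69 * 0.96 = 0.6624
Step 2 — PB = 2360.5 / 0.6624 ≈ 3563.6 kW (5 s.f.)

3563.6 kW


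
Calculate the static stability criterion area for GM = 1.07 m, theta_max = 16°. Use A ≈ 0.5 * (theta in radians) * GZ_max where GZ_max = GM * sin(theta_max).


Formula: GZ_max = GM * sin(theta); Area = 0.5 * theta_rad * GZ_max
Step 1 — GZ_max = 1.07 * sin(16°) = 1.07 * 0.275637 = 0.294932 m
Step 2 — theta_rad = 16 * pi/180 = 0.279253 rad
Step 3 — Area = 0.5 * 0.279253 * 0.294932 ≈ 0.041180 m·rad (5 s.f.)

0.041180 m·rad


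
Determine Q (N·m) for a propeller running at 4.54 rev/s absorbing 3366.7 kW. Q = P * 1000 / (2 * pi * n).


Formula: Q = P_W / (2 * pi * n)
Step 1 — P_W = 3366.7 kW * 1000 = 3366700.0 W
Step 2 — 2 * pi * n = 2 * pi * 4.54 = 28.525661
Step 3 — Q = 3366700.0 / 28.525661 ≈ 118020 N·m (5 s.f.)

118020 N·m


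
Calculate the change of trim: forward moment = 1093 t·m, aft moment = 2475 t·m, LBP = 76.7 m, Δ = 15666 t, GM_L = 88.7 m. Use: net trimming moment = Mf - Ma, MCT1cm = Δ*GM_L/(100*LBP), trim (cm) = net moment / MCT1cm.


Formula: net trimming moment = Mf - Ma; MCT1cm = Δ*GM_L/(100*LBP); trim = net moment / MCT1cm
Step 1 — net trimming moment = 1093 - 2475 = -1382 t·m
Step 2 — MCT1cm = 15666 * 88.7 / (100 * 76.7) = 181.17 t·m/cm
Step 3 — trim = -1382 / 181.17 ≈ -7.6282 cm (5 s.f.)

-7.6282 cm


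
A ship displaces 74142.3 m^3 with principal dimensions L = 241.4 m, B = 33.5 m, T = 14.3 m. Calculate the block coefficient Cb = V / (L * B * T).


Formula: Cb = V / (L * B * T)
Step 1 — L * B * T = 241.4 * 33.5 * 14.3 = 115642.67 m^3
Step 2 — Cb = 74142.3 / 115642.67 ≈ 0.64113 (5 s.f.)

0.64113


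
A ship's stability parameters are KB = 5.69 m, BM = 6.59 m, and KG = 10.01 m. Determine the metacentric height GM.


Formula: GM = KB + BM - KG
Step 1 — KM = KB + BM = 5.69 + 6.59 = 12.28 m
Step 2 — GM = KM - KG = 12.28 - 10.01 = 2.27 m

2.27 m


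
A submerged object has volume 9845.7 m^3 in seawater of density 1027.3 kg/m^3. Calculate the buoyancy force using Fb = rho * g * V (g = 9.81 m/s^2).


Formula: Fb = rho * g * V
Substituting: Fb = 1027.3 * 9.81 * 9845.7
Intermediate: 1027.3 * 9.81 = 10077.813
Result: Fb = 10077.813 * 9845.7 ≈ 99223000 N (5 s.f.)

99223000 N


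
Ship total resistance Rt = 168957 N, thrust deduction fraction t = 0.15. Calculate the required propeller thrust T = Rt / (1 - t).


Formula: T = Rt / (1 - t)
Step 1 — (1 - t) = 1 - 0.15 = 0.85
Step 2 — T = 168957 / 0.85 ≈ 198770 N (5 s.f.)

198770 N


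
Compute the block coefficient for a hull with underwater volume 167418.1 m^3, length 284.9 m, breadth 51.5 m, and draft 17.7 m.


Formula: Cb = V / (L * B * T)
Step 1 — L * B * T = 284.9 * 51.5 * 17.7 = 259700.595 m^3
Step 2 — Cb = 167418.1 / 259700.595 ≈ 0.64466 (5 s.f.)

0.64466


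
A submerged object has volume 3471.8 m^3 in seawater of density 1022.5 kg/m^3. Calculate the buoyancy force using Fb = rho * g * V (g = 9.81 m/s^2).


Formula: Fb = rho * g * V
Substituting: Fb = 1022.5 * 9.81 * 3471.8
Intermediate: 1022.5 * 9.81 = 10030.725
Result: Fb = 10030.725 * 3471.8 ≈ 34825000 N (5 s.f.)

34825000 N


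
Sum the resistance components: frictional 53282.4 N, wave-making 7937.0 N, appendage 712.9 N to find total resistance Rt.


Formula: Rt = Rf + Rw + Ra
Substituting: Rt = 53282.4 + 7937.0 + 712.9
Result: Rt = 61932.3 N

61932.3 N


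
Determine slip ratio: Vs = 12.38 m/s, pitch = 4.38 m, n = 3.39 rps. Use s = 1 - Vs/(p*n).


Formula: s = 1 - Vs / (p * n)
Step 1 — p * n = 4.38 * 3.39 = 14.8482
Step 2 — Vs / (p*n) = 12.38 / 14.8482 = 0.833771 (6 d.p.)
Step 3 — s = 1 - 0.833771 = 0.166229

0.166229


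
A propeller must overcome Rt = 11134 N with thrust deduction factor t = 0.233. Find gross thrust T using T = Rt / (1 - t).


Formula: T = Rt / (1 - t)
Step 1 — (1 - t) = 1 - 0.233 = 0.767
Step 2 — T = 11134 / 0.767 ≈ 14516 N (5 s.f.)

14516 N


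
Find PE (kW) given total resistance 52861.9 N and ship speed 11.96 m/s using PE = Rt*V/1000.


Formula: PE = Rt * V / 1000 (kW)
Step 1 — PE (W) = 52861.9 * 11.96 = 632228.324 W
Step 2 — PE (kW) = 632228.324 / 1000 ≈ 632.23 kW (5 s.f.)

632.23 kW


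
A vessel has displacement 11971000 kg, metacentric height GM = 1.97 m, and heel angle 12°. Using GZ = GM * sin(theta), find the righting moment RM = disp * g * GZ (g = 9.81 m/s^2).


Formula: GZ = GM * sin(theta); RM = disp * g * GZ
Step 1 — GZ = 1.97 * sin(12°) = 1.97 * 0.207912 = 0.409587 m
Step 2 — RM = 11971000 * 9.81 * 0.409587 ≈ 48100000 N·m (5 s.f.)

48100000 N·m


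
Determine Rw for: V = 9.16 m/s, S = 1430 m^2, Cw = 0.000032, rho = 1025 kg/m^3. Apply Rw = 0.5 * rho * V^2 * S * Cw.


Formula: Rw = 0.5 * rho * V^2 * S * Cw
Step 1 — V^2 = 9.16^2 = 83.9056
Step 2 — 0.5 * rho * V^2 = 0.5 * 1025 * 83.9056 = 43001.62
Step 3 — Rw = 43001.62 * 1430 * 0.000032 ≈ 1967.8 N (5 s.f.)

1967.8 N


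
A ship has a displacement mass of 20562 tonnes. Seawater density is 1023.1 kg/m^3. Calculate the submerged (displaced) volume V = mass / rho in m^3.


Formula: V = mass / rho
Step 1 — convert tonnes to kg: 20562 t * 1000 = 20562000 kg
Step 2 — V = 20562000 / 1023.1 ≈ 20098 m^3 (5 s.f.)

20098 m^3


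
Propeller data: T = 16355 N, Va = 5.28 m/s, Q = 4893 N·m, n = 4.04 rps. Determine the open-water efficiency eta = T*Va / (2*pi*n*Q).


Formula: eta = T * Va / (2 * pi * n * Q)
Step 1 — numerator = T * Va = 16355 * 5.28 = 86354.4
Step 2 — 2 * pi * n = 2 * pi * 4.04 = 25.384069
Step 3 — denominator = 25.384069 * 4893 = 124204.25
Step 4 — eta = 86354.4 / 124204.25 ≈ 0.69526 (5 s.f.)

0.69526


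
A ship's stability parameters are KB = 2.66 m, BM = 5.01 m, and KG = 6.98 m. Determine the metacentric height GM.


Formula: GM = KB + BM - KG
Step 1 — KM = KB + BM = 2.66 + 5.01 = 7.67 m
Step 2 — GM = KM - KG = 7.67 - 6.98 = 0.69 m

0.69 m


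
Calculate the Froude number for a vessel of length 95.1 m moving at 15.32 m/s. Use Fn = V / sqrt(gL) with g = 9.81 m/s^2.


Formula: Fn = V / sqrt(g * L)
Step 1 — g * L = 9.81 * 95.1 = 932.931
Step 2 — sqrt(g * L) = sqrt(932.931) = 30.543919
Step 3 — Fn = 15.32 / 30.543919 ≈ 0.50157 (5 s.f.)

0.50157
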